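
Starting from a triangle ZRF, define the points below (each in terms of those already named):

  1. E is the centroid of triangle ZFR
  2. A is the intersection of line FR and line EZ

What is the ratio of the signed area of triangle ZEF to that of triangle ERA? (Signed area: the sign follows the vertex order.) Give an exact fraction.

Set Z = (0, 0), R = (1, 0), F = (0, 1); any affine frame gives the same invariant.
1. E is the centroid of triangle ZFR ⇒ E = (1/3, 1/3)
2. A is the intersection of line FR and line EZ ⇒ A = (1/2, 1/2)
2·[ZEF] = 1/3, 2·[ERA] = 1/6
[ZEF]:[ERA] = 1/3:1/6 = 2

[ZEF]:[ERA] = 2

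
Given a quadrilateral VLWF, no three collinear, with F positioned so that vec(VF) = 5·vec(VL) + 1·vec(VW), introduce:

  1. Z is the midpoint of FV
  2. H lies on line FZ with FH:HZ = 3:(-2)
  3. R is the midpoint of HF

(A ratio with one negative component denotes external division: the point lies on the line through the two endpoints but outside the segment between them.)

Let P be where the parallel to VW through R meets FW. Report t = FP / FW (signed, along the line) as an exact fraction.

Assign V = (0, 0), L = (1, 0), W = (0, 1), F = (5, 1) — the answer is frame-independent, so this choice is without loss of generality.
1. Z is the midpoint of FV ⇒ Z = (5/2, 1/2)
2. H lies on line FZ with FH:HZ = 3:(-2) ⇒ H = (-5/2, -1/2)
3. R is the midpoint of HF ⇒ R = (5/4, 1/4)
through R parallel to VW: direction (0, 1); meets FW at P = (5/4, 1)
P = F + t·(W−F) with t = 3/4

t = 3/4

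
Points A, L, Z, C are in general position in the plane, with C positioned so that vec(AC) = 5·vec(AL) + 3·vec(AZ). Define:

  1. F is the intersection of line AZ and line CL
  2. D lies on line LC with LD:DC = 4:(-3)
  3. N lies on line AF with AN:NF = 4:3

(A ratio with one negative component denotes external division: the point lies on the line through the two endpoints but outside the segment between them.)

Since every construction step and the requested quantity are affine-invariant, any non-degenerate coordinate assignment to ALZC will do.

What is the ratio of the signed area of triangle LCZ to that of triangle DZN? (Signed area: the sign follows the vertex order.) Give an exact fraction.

Set A = (0, 0), L = (1, 0), Z = (0, 1), C = (5, 3); any affine frame gives the same invariant.
1. F is the intersection of line AZ and line CL ⇒ F = (0, -3/4)
2. D lies on line LC with LD:DC = 4:(-3) ⇒ D = (17, 12)
3. N lies on line AF with AN:NF = 4:3 ⇒ N = (0, -3/7)
2·[LCZ] = 7, 2·[DZN] = 170/7
[LCZ]:[DZN] = 7:170/7 = 49/170

[LCZ]:[DZN] = 49/170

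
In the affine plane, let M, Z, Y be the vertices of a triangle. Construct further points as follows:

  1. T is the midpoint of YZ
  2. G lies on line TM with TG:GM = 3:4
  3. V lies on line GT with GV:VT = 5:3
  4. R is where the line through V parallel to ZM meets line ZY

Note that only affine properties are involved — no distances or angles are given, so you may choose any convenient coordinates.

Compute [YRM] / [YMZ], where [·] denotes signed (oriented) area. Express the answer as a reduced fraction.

Choose coordinates M = (0, 0), Z = (1, 0), Y = (0, 1).
1. T is the midpoint of YZ ⇒ T = (1/2, 1/2)
2. G lies on line TM with TG:GM = 3:4 ⇒ G = (2/7, 2/7)
3. V lies on line GT with GV:VT = 5:3 ⇒ V = (47/112, 47/112)
4. R is where the line through V parallel to ZM meets line ZY ⇒ R = (65/112, 47/112)
2·[YRM] = -65/112, 2·[YMZ] = 1
[YRM]:[YMZ] = -65/112:1 = -65/112

[YRM]:[YMZ] = -65/112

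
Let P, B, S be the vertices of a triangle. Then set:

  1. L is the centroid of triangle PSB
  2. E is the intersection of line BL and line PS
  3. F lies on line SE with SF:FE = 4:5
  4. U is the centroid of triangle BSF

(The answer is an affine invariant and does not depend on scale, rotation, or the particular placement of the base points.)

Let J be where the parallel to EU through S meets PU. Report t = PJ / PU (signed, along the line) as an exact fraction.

Assign P = (0, 0), B = (1, 0), S = (0, 1) — the answer is frame-independent, so this choice is without loss of generality.
1. L is the centroid of triangle PSB ⇒ L = (1/3, 1/3)
2. E is the intersection of line BL and line PS ⇒ E = (0, 1/2)
3. F lies on line SE with SF:FE = 4:5 ⇒ F = (0, 7/9)
4. U is the centroid of triangle BSF ⇒ U = (1/3, 16/27)
through S parallel to EU: direction (1/3, 5/54); meets PU at J = (2/3, 32/27)
J = P + t·(U−P) with t = 2

t = 2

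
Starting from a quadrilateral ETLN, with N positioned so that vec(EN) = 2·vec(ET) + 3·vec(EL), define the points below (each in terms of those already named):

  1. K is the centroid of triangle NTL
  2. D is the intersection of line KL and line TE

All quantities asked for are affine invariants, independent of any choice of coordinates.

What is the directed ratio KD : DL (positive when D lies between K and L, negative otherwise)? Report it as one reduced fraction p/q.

KD:DL = -4/3

Choose coordinates E = (0, 0), T = (1, 0), L = (0, 1), N = (2, 3).
1. K is the centroid of triangle NTL ⇒ K = (1, 4/3)
2. D is the intersection of line KL and line TE ⇒ D = (-3, 0)
D = K + t·(L−K) with t = 4, so KD:DL = t:(1−t) = 4:-3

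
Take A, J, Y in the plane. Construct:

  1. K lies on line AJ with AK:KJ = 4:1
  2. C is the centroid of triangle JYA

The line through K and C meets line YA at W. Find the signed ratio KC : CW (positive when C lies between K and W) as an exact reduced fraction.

Work in coordinates with A = (0, 0), J = (1, 0), Y = (0, 1).
1. K lies on line AJ with AK:KJ = 4:1 ⇒ K = (4/5, 0)
2. C is the centroid of triangle JYA ⇒ C = (1/3, 1/3)
line KC meets YA at W = (0, 4/7)
C = K + t·(W−K) with t = 7/12, so KC:CW = 7/12:5/12

KC:CW = 7/5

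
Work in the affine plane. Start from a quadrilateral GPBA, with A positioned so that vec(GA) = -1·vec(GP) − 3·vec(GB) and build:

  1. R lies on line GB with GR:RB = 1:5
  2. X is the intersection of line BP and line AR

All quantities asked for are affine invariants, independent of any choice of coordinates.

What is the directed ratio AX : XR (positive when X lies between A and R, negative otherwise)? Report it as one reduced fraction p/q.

AX:XR = -6

Set G = (0, 0), P = (1, 0), B = (0, 1), A = (-1, -3); any affine frame gives the same invariant.
1. R lies on line GB with GR:RB = 1:5 ⇒ R = (0, 1/6)
2. X is the intersection of line BP and line AR ⇒ X = (1/5, 4/5)
X = A + t·(R−A) with t = 6/5, so AX:XR = t:(1−t) = 6/5:-1/5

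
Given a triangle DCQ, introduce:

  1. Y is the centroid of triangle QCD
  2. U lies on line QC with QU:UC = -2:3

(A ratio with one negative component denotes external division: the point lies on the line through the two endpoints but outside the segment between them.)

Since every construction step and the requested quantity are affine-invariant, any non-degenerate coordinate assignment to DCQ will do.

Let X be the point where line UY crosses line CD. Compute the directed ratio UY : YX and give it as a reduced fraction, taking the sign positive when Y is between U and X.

Assign D = (0, 0), C = (1, 0), Q = (0, 1) — the answer is frame-independent, so this choice is without loss of generality.
1. Y is the centroid of triangle QCD ⇒ Y = (1/3, 1/3)
2. U lies on line QC with QU:UC = -2:3 ⇒ U = (-2, 3)
line UY meets CD at X = (5/8, 0)
Y = U + t·(X−U) with t = 8/9, so UY:YX = 8/9:1/9

UY:YX = 8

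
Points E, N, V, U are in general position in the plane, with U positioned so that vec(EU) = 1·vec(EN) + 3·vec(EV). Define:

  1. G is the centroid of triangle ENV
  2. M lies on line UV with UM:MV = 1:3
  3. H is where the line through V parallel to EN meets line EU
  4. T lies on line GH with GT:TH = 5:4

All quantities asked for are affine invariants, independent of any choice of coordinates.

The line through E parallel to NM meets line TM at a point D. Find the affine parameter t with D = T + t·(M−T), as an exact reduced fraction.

Work in coordinates with E = (0, 0), N = (1, 0), V = (0, 1), U = (1, 3).
1. G is the centroid of triangle ENV ⇒ G = (1/3, 1/3)
2. M lies on line UV with UM:MV = 1:3 ⇒ M = (3/4, 5/2)
3. H is where the line through V parallel to EN meets line EU ⇒ H = (1/3, 1)
4. T lies on line GH with GT:TH = 5:4 ⇒ T = (1/3, 19/27)
through E parallel to NM: direction (-1/4, 5/2); meets TM at D = (33/644, -165/322)
D = T + t·(M−T) with t = -109/161

t = -109/161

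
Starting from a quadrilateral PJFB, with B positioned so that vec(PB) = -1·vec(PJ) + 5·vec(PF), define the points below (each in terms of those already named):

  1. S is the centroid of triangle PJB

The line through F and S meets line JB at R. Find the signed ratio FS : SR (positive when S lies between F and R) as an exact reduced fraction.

FS:SR = 4/5

Work in coordinates with P = (0, 0), J = (1, 0), F = (0, 1), B = (-1, 5).
1. S is the centroid of triangle PJB ⇒ S = (0, 5/3)
line FS meets JB at R = (0, 5/2)
S = F + t·(R−F) with t = 4/9, so FS:SR = 4/9:5/9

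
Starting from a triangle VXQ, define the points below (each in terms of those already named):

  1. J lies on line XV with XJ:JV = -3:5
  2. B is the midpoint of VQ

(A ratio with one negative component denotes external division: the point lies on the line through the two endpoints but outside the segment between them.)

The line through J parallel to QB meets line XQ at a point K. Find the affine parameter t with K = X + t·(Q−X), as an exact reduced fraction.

t = -3/2

Assign V = (0, 0), X = (1, 0), Q = (0, 1) — the answer is frame-independent, so this choice is without loss of generality.
1. J lies on line XV with XJ:JV = -3:5 ⇒ J = (5/2, 0)
2. B is the midpoint of VQ ⇒ B = (0, 1/2)
through J parallel to QB: direction (0, -1/2); meets XQ at K = (5/2, -3/2)
K = X + t·(Q−X) with t = -3/2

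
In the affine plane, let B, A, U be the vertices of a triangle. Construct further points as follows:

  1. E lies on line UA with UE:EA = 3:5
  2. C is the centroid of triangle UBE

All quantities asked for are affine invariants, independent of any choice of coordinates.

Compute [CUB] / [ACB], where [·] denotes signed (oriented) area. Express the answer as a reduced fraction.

[CUB]:[ACB] = 3/13

Assign B = (0, 0), A = (1, 0), U = (0, 1) — the answer is frame-independent, so this choice is without loss of generality.
1. E lies on line UA with UE:EA = 3:5 ⇒ E = (3/8, 5/8)
2. C is the centroid of triangle UBE ⇒ C = (1/8, 13/24)
2·[CUB] = 1/8, 2·[ACB] = 13/24
[CUB]:[ACB] = 1/8:13/24 = 3/13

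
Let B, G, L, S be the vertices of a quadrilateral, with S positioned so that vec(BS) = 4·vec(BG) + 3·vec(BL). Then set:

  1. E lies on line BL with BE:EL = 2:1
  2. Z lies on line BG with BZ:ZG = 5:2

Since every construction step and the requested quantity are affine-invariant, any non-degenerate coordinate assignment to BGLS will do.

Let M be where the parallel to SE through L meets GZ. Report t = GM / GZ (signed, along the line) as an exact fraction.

t = 19/2

Set B = (0, 0), G = (1, 0), L = (0, 1), S = (4, 3); any affine frame gives the same invariant.
1. E lies on line BL with BE:EL = 2:1 ⇒ E = (0, 2/3)
2. Z lies on line BG with BZ:ZG = 5:2 ⇒ Z = (5/7, 0)
through L parallel to SE: direction (-4, -7/3); meets GZ at M = (-12/7, 0)
M = G + t·(Z−G) with t = 19/2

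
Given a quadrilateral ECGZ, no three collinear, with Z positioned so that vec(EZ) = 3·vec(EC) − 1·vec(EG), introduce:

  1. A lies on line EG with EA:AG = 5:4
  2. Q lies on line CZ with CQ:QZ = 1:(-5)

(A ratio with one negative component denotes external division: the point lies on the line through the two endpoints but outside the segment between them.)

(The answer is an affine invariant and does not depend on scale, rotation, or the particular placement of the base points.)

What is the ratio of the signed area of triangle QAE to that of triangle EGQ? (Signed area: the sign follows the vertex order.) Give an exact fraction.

[QAE]:[EGQ] = -5/9

Assign E = (0, 0), C = (1, 0), G = (0, 1), Z = (3, -1) — the answer is frame-independent, so this choice is without loss of generality.
1. A lies on line EG with EA:AG = 5:4 ⇒ A = (0, 5/9)
2. Q lies on line CZ with CQ:QZ = 1:(-5) ⇒ Q = (1/2, 1/4)
2·[QAE] = 5/18, 2·[EGQ] = -1/2
[QAE]:[EGQ] = 5/18:-1/2 = -5/9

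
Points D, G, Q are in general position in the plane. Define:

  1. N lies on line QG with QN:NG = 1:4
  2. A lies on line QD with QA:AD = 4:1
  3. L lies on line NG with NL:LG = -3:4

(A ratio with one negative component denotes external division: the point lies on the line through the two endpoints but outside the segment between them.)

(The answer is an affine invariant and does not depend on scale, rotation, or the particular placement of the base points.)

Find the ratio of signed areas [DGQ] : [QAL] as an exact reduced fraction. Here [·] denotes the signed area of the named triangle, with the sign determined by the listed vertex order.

Assign D = (0, 0), G = (1, 0), Q = (0, 1) — the answer is frame-independent, so this choice is without loss of generality.
1. N lies on line QG with QN:NG = 1:4 ⇒ N = (1/5, 4/5)
2. A lies on line QD with QA:AD = 4:1 ⇒ A = (0, 1/5)
3. L lies on line NG with NL:LG = -3:4 ⇒ L = (-11/5, 16/5)
2·[DGQ] = 1, 2·[QAL] = -44/25
[DGQ]:[QAL] = 1:-44/25 = -25/44

[DGQ]:[QAL] = -25/44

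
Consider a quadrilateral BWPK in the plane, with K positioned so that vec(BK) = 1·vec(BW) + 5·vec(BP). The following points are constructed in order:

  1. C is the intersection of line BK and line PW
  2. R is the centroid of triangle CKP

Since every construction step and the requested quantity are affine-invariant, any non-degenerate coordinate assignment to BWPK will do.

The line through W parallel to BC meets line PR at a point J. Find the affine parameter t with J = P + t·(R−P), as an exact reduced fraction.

t = 9

Work in coordinates with B = (0, 0), W = (1, 0), P = (0, 1), K = (1, 5).
1. C is the intersection of line BK and line PW ⇒ C = (1/6, 5/6)
2. R is the centroid of triangle CKP ⇒ R = (7/18, 41/18)
through W parallel to BC: direction (1/6, 5/6); meets PR at J = (7/2, 25/2)
J = P + t·(R−P) with t = 9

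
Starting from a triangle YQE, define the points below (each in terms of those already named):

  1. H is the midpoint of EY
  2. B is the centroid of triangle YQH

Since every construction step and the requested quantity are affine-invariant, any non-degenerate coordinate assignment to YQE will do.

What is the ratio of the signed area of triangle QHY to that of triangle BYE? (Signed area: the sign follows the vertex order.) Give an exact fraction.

[QHY]:[BYE] = -3/2

Set Y = (0, 0), Q = (1, 0), E = (0, 1); any affine frame gives the same invariant.
1. H is the midpoint of EY ⇒ H = (0, 1/2)
2. B is the centroid of triangle YQH ⇒ B = (1/3, 1/6)
2·[QHY] = 1/2, 2·[BYE] = -1/3
[QHY]:[BYE] = 1/2:-1/3 = -3/2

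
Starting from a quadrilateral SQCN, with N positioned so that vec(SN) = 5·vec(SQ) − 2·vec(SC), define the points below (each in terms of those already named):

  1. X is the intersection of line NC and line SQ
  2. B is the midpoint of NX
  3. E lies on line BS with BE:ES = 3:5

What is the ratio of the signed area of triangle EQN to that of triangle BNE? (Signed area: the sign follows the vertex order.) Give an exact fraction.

Work in coordinates with S = (0, 0), Q = (1, 0), C = (0, 1), N = (5, -2).
1. X is the intersection of line NC and line SQ ⇒ X = (5/3, 0)
2. B is the midpoint of NX ⇒ B = (10/3, -1)
3. E lies on line BS with BE:ES = 3:5 ⇒ E = (25/12, -5/8)
2·[EQN] = -1/3, 2·[BNE] = -5/8
[EQN]:[BNE] = -1/3:-5/8 = 8/15

[EQN]:[BNE] = 8/15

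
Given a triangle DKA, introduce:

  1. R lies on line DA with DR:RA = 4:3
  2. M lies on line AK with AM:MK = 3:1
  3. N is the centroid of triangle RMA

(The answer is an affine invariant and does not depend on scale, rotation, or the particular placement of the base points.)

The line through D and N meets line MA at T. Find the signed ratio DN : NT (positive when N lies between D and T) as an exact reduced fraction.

DN:NT = 6

Assign D = (0, 0), K = (1, 0), A = (0, 1) — the answer is frame-independent, so this choice is without loss of generality.
1. R lies on line DA with DR:RA = 4:3 ⇒ R = (0, 4/7)
2. M lies on line AK with AM:MK = 3:1 ⇒ M = (3/4, 1/4)
3. N is the centroid of triangle RMA ⇒ N = (1/4, 17/28)
line DN meets MA at T = (7/24, 17/24)
N = D + t·(T−D) with t = 6/7, so DN:NT = 6/7:1/7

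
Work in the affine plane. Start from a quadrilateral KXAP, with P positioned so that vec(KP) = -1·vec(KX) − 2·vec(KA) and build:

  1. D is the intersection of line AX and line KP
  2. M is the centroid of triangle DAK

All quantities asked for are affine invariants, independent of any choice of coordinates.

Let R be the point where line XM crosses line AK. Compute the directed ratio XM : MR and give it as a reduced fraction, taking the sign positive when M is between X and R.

XM:MR = 8

Work in coordinates with K = (0, 0), X = (1, 0), A = (0, 1), P = (-1, -2).
1. D is the intersection of line AX and line KP ⇒ D = (1/3, 2/3)
2. M is the centroid of triangle DAK ⇒ M = (1/9, 5/9)
line XM meets AK at R = (0, 5/8)
M = X + t·(R−X) with t = 8/9, so XM:MR = 8/9:1/9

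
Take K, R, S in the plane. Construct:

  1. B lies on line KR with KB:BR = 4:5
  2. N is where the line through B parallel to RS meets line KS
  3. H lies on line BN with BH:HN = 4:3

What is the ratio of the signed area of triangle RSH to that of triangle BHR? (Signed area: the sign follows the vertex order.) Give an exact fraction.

[RSH]:[BHR] = -63/16

Work in coordinates with K = (0, 0), R = (1, 0), S = (0, 1).
1. B lies on line KR with KB:BR = 4:5 ⇒ B = (4/9, 0)
2. N is where the line through B parallel to RS meets line KS ⇒ N = (0, 4/9)
3. H lies on line BN with BH:HN = 4:3 ⇒ H = (4/21, 16/63)
2·[RSH] = 5/9, 2·[BHR] = -80/567
[RSH]:[BHR] = 5/9:-80/567 = -63/16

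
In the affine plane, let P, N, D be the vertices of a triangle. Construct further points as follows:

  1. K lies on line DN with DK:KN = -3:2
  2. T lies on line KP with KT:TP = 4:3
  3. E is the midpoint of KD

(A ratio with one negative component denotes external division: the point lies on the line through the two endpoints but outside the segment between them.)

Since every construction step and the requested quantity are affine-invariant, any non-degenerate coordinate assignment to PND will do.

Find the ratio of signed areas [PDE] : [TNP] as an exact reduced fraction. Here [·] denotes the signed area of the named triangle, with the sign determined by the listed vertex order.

Assign P = (0, 0), N = (1, 0), D = (0, 1) — the answer is frame-independent, so this choice is without loss of generality.
1. K lies on line DN with DK:KN = -3:2 ⇒ K = (3, -2)
2. T lies on line KP with KT:TP = 4:3 ⇒ T = (9/7, -6/7)
3. E is the midpoint of KD ⇒ E = (3/2, -1/2)
2·[PDE] = -3/2, 2·[TNP] = 6/7
[PDE]:[TNP] = -3/2:6/7 = -7/4

[PDE]:[TNP] = -7/4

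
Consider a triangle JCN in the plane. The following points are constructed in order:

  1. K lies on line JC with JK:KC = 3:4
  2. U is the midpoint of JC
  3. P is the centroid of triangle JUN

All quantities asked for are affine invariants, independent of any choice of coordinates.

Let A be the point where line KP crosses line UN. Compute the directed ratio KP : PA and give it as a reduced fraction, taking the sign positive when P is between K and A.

Choose coordinates J = (0, 0), C = (1, 0), N = (0, 1).
1. K lies on line JC with JK:KC = 3:4 ⇒ K = (3/7, 0)
2. U is the midpoint of JC ⇒ U = (1/2, 0)
3. P is the centroid of triangle JUN ⇒ P = (1/6, 1/3)
line KP meets UN at A = (5/8, -1/4)
P = K + t·(A−K) with t = -4/3, so KP:PA = -4/3:7/3

KP:PA = -4/7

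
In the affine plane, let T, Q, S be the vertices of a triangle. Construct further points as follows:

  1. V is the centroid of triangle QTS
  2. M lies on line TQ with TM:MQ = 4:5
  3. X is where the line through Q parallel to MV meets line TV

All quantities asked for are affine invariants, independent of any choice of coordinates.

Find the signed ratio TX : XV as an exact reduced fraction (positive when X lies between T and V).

Choose coordinates T = (0, 0), Q = (1, 0), S = (0, 1).
1. V is the centroid of triangle QTS ⇒ V = (1/3, 1/3)
2. M lies on line TQ with TM:MQ = 4:5 ⇒ M = (4/9, 0)
3. X is where the line through Q parallel to MV meets line TV ⇒ X = (3/4, 3/4)
X = T + t·(V−T) with t = 9/4, so TX:XV = t:(1−t) = 9/4:-5/4

TX:XV = -9/5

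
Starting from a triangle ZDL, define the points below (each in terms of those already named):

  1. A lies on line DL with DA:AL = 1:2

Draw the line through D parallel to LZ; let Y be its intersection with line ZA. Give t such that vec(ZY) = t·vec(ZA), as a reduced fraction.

Choose coordinates Z = (0, 0), D = (1, 0), L = (0, 1).
1. A lies on line DL with DA:AL = 1:2 ⇒ A = (2/3, 1/3)
through D parallel to LZ: direction (0, -1); meets ZA at Y = (1, 1/2)
Y = Z + t·(A−Z) with t = 3/2

t = 3/2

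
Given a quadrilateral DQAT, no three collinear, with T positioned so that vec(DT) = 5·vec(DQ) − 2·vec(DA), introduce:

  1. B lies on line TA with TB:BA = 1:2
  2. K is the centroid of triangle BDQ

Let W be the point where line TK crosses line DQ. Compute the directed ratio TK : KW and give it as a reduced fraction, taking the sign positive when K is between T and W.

TK:KW = 5

Choose coordinates D = (0, 0), Q = (1, 0), A = (0, 1), T = (5, -2).
1. B lies on line TA with TB:BA = 1:2 ⇒ B = (10/3, -1)
2. K is the centroid of triangle BDQ ⇒ K = (13/9, -1/3)
line TK meets DQ at W = (11/15, 0)
K = T + t·(W−T) with t = 5/6, so TK:KW = 5/6:1/6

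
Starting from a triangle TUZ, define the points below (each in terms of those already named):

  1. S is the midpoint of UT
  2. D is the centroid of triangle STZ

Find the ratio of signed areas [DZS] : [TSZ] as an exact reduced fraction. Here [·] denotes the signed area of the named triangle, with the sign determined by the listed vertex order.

[DZS]:[TSZ] = -1/3

Assign T = (0, 0), U = (1, 0), Z = (0, 1) — the answer is frame-independent, so this choice is without loss of generality.
1. S is the midpoint of UT ⇒ S = (1/2, 0)
2. D is the centroid of triangle STZ ⇒ D = (1/6, 1/3)
2·[DZS] = -1/6, 2·[TSZ] = 1/2
[DZS]:[TSZ] = -1/6:1/2 = -1/3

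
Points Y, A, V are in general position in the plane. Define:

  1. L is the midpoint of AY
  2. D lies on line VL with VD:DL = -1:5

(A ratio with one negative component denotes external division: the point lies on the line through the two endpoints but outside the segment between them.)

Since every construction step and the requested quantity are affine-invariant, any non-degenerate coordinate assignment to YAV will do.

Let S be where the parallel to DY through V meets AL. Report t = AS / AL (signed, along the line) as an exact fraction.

Assign Y = (0, 0), A = (1, 0), V = (0, 1) — the answer is frame-independent, so this choice is without loss of generality.
1. L is the midpoint of AY ⇒ L = (1/2, 0)
2. D lies on line VL with VD:DL = -1:5 ⇒ D = (-1/8, 5/4)
through V parallel to DY: direction (1/8, -5/4); meets AL at S = (1/10, 0)
S = A + t·(L−A) with t = 9/5

t = 9/5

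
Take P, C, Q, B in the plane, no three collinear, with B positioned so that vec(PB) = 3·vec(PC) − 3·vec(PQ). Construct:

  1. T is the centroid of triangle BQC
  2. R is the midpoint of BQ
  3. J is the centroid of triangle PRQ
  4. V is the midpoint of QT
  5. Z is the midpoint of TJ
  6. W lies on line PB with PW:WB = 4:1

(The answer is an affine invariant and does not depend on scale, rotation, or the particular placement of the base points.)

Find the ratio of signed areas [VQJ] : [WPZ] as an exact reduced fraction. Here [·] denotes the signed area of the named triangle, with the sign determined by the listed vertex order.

Work in coordinates with P = (0, 0), C = (1, 0), Q = (0, 1), B = (3, -3).
1. T is the centroid of triangle BQC ⇒ T = (4/3, -2/3)
2. R is the midpoint of BQ ⇒ R = (3/2, -1)
3. J is the centroid of triangle PRQ ⇒ J = (1/2, 0)
4. V is the midpoint of QT ⇒ V = (2/3, 1/6)
5. Z is the midpoint of TJ ⇒ Z = (11/12, -1/3)
6. W lies on line PB with PW:WB = 4:1 ⇒ W = (12/5, -12/5)
2·[VQJ] = 1/4, 2·[WPZ] = -7/5
[VQJ]:[WPZ] = 1/4:-7/5 = -5/28

[VQJ]:[WPZ] = -5/28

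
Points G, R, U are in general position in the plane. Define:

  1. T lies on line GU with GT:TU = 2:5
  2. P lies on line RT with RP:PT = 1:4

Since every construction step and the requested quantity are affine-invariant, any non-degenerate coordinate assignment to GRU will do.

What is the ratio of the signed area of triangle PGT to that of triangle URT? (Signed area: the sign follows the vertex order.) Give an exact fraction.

Assign G = (0, 0), R = (1, 0), U = (0, 1) — the answer is frame-independent, so this choice is without loss of generality.
1. T lies on line GU with GT:TU = 2:5 ⇒ T = (0, 2/7)
2. P lies on line RT with RP:PT = 1:4 ⇒ P = (4/5, 2/35)
2·[PGT] = -8/35, 2·[URT] = -5/7
[PGT]:[URT] = -8/35:-5/7 = 8/25

[PGT]:[URT] = 8/25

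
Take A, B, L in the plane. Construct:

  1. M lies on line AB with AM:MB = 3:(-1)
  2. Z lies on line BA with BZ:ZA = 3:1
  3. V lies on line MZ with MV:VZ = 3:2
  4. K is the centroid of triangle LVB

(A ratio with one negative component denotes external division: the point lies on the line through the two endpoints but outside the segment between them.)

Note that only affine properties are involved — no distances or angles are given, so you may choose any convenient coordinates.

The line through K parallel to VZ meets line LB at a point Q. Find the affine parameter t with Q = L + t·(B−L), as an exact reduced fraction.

t = 2/3

Work in coordinates with A = (0, 0), B = (1, 0), L = (0, 1).
1. M lies on line AB with AM:MB = 3:(-1) ⇒ M = (3/2, 0)
2. Z lies on line BA with BZ:ZA = 3:1 ⇒ Z = (1/4, 0)
3. V lies on line MZ with MV:VZ = 3:2 ⇒ V = (3/4, 0)
4. K is the centroid of triangle LVB ⇒ K = (7/12, 1/3)
through K parallel to VZ: direction (-1/2, 0); meets LB at Q = (2/3, 1/3)
Q = L + t·(B−L) with t = 2/3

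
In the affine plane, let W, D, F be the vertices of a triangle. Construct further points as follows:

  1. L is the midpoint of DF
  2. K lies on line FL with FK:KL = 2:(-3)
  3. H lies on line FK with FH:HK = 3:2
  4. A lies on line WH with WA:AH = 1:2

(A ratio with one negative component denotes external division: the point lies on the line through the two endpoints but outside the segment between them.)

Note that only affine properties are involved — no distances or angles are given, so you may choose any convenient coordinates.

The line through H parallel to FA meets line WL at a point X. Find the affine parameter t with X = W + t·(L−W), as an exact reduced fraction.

Assign W = (0, 0), D = (1, 0), F = (0, 1) — the answer is frame-independent, so this choice is without loss of generality.
1. L is the midpoint of DF ⇒ L = (1/2, 1/2)
2. K lies on line FL with FK:KL = 2:(-3) ⇒ K = (-1, 2)
3. H lies on line FK with FH:HK = 3:2 ⇒ H = (-3/5, 8/5)
4. A lies on line WH with WA:AH = 1:2 ⇒ A = (-1/5, 8/15)
through H parallel to FA: direction (-1/5, -7/15); meets WL at X = (-9/4, -9/4)
X = W + t·(L−W) with t = -9/2

t = -9/2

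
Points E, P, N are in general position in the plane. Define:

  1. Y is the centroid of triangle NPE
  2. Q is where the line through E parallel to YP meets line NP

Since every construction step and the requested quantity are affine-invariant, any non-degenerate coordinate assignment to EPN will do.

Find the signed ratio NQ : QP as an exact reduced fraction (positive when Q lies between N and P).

Work in coordinates with E = (0, 0), P = (1, 0), N = (0, 1).
1. Y is the centroid of triangle NPE ⇒ Y = (1/3, 1/3)
2. Q is where the line through E parallel to YP meets line NP ⇒ Q = (2, -1)
Q = N + t·(P−N) with t = 2, so NQ:QP = t:(1−t) = 2:-1

NQ:QP = -2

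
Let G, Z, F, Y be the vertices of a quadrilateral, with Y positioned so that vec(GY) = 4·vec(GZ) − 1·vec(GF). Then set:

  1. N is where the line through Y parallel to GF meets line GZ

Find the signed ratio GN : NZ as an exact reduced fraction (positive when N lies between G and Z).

GN:NZ = -4/3

Set G = (0, 0), Z = (1, 0), F = (0, 1), Y = (4, -1); any affine frame gives the same invariant.
1. N is where the line through Y parallel to GF meets line GZ ⇒ N = (4, 0)
N = G + t·(Z−G) with t = 4, so GN:NZ = t:(1−t) = 4:-3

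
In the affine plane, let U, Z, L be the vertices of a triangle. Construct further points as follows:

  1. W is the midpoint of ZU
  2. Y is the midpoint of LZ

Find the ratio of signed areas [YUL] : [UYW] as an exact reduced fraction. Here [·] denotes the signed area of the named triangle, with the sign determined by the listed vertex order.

[YUL]:[UYW] = 2

Work in coordinates with U = (0, 0), Z = (1, 0), L = (0, 1).
1. W is the midpoint of ZU ⇒ W = (1/2, 0)
2. Y is the midpoint of LZ ⇒ Y = (1/2, 1/2)
2·[YUL] = -1/2, 2·[UYW] = -1/4
[YUL]:[UYW] = -1/2:-1/4 = 2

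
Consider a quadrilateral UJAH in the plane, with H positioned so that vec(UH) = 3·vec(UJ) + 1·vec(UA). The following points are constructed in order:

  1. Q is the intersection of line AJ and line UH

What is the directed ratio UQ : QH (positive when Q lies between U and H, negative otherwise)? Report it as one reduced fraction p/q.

UQ:QH = 1/3

Work in coordinates with U = (0, 0), J = (1, 0), A = (0, 1), H = (3, 1).
1. Q is the intersection of line AJ and line UH ⇒ Q = (3/4, 1/4)
Q = U + t·(H−U) with t = 1/4, so UQ:QH = t:(1−t) = 1/4:3/4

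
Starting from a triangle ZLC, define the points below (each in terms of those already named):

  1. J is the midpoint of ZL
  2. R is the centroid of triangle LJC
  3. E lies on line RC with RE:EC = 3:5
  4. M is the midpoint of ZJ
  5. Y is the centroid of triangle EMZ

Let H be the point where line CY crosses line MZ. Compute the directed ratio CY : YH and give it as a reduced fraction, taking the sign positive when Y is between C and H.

Choose coordinates Z = (0, 0), L = (1, 0), C = (0, 1).
1. J is the midpoint of ZL ⇒ J = (1/2, 0)
2. R is the centroid of triangle LJC ⇒ R = (1/2, 1/3)
3. E lies on line RC with RE:EC = 3:5 ⇒ E = (5/16, 7/12)
4. M is the midpoint of ZJ ⇒ M = (1/4, 0)
5. Y is the centroid of triangle EMZ ⇒ Y = (3/16, 7/36)
line CY meets MZ at H = (27/116, 0)
Y = C + t·(H−C) with t = 29/36, so CY:YH = 29/36:7/36

CY:YH = 29/7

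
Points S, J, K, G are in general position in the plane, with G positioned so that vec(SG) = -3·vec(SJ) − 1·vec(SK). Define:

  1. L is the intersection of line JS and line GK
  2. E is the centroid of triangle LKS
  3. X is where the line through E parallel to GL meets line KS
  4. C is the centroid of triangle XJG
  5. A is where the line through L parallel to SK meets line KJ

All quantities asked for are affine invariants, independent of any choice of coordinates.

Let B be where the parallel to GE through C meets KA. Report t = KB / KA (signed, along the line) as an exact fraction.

Set S = (0, 0), J = (1, 0), K = (0, 1), G = (-3, -1); any affine frame gives the same invariant.
1. L is the intersection of line JS and line GK ⇒ L = (-3/2, 0)
2. E is the centroid of triangle LKS ⇒ E = (-1/2, 1/3)
3. X is where the line through E parallel to GL meets line KS ⇒ X = (0, 2/3)
4. C is the centroid of triangle XJG ⇒ C = (-2/3, -1/9)
5. A is where the line through L parallel to SK meets line KJ ⇒ A = (-3/2, 5/2)
through C parallel to GE: direction (5/2, 4/3); meets KA at B = (34/69, 35/69)
B = K + t·(A−K) with t = -68/207

t = -68/207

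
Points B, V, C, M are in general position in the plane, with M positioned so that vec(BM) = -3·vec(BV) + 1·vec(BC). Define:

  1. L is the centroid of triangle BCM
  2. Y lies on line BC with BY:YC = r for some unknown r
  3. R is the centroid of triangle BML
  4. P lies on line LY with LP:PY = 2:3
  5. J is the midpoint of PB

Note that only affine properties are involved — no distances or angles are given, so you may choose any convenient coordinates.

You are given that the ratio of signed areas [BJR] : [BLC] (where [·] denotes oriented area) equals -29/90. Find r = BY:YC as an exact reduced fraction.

Assign B = (0, 0), V = (1, 0), C = (0, 1), M = (-3, 1) — the answer is frame-independent, so this choice is without loss of generality.
1. L is the centroid of triangle BCM ⇒ L = (-1, 2/3)
2. With BY:YC = r, write λ = r/(r+1) so Y = B + λ·(C−B); Y is affine-linear in λ
3. R is the centroid of triangle BML ⇒ R = (-4/3, 5/9)
4. P lies on line LY with LP:PY = 2:3 ⇒ P is an affine combination of earlier points and hence also affine-linear in λ
5. J is the midpoint of PB ⇒ J is an affine combination of earlier points and hence also affine-linear in λ
Every point depending on Y is an affine combination of Y and λ-independent points, so each such coordinate is linear in λ; the λ² term in each signed area is a multiple of (C−B)×(C−B) = 0, so 2·[BJR] and 2·[BLC] are each linear in λ. Evaluating at λ=0 and λ=1:
  2·[BJR] = 4/15·λ + 1/10,   2·[BLC] = -1
So [BJR]:[BLC] = (4/15·λ + 1/10) / (-1). Setting this equal to -29/90:
  4/15·λ + 1/10 = -29/90·(-1)  ⇒  λ = 5/6
Then r = λ/(1−λ) = (5/6)/(1/6) = 5. Check: with r = 5, Y = (0, 5/6) and [BJR]:[BLC] = -29/90 as required.

r = 5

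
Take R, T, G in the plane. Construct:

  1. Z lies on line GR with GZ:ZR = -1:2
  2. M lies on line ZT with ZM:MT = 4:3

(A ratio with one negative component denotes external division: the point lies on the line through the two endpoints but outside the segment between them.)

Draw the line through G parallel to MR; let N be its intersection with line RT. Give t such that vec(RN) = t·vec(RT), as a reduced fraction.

t = -2/3

Assign R = (0, 0), T = (1, 0), G = (0, 1) — the answer is frame-independent, so this choice is without loss of generality.
1. Z lies on line GR with GZ:ZR = -1:2 ⇒ Z = (0, 2)
2. M lies on line ZT with ZM:MT = 4:3 ⇒ M = (4/7, 6/7)
through G parallel to MR: direction (-4/7, -6/7); meets RT at N = (-2/3, 0)
N = R + t·(T−R) with t = -2/3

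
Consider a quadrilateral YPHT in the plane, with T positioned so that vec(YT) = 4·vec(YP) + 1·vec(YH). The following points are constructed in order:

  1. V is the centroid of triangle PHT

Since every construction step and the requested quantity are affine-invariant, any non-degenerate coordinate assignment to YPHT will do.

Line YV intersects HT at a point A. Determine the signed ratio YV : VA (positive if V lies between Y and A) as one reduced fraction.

YV:VA = 2

Choose coordinates Y = (0, 0), P = (1, 0), H = (0, 1), T = (4, 1).
1. V is the centroid of triangle PHT ⇒ V = (5/3, 2/3)
line YV meets HT at A = (5/2, 1)
V = Y + t·(A−Y) with t = 2/3, so YV:VA = 2/3:1/3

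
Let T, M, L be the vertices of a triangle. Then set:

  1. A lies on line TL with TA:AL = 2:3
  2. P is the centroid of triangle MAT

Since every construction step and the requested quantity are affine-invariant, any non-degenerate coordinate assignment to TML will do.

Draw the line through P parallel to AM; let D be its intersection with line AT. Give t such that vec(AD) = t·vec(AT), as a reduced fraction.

t = 1/3

Assign T = (0, 0), M = (1, 0), L = (0, 1) — the answer is frame-independent, so this choice is without loss of generality.
1. A lies on line TL with TA:AL = 2:3 ⇒ A = (0, 2/5)
2. P is the centroid of triangle MAT ⇒ P = (1/3, 2/15)
through P parallel to AM: direction (1, -2/5); meets AT at D = (0, 4/15)
D = A + t·(T−A) with t = 1/3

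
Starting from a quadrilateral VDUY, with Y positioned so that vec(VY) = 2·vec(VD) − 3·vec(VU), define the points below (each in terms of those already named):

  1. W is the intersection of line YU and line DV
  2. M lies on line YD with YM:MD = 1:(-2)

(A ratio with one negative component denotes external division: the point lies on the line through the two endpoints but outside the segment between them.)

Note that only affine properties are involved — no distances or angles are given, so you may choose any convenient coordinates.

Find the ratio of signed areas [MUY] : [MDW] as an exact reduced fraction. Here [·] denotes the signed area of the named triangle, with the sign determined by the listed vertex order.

Choose coordinates V = (0, 0), D = (1, 0), U = (0, 1), Y = (2, -3).
1. W is the intersection of line YU and line DV ⇒ W = (1/2, 0)
2. M lies on line YD with YM:MD = 1:(-2) ⇒ M = (3, -6)
2·[MUY] = -2, 2·[MDW] = 3
[MUY]:[MDW] = -2:3 = -2/3

[MUY]:[MDW] = -2/3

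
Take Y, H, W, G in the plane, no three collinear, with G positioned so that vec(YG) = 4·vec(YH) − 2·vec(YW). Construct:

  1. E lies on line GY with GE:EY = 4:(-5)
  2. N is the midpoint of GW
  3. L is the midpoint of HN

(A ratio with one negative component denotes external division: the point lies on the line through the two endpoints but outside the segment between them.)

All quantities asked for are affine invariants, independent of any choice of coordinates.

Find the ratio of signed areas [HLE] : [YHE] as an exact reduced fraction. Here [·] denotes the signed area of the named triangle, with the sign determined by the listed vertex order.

[HLE]:[YHE] = 1/40

Assign Y = (0, 0), H = (1, 0), W = (0, 1), G = (4, -2) — the answer is frame-independent, so this choice is without loss of generality.
1. E lies on line GY with GE:EY = 4:(-5) ⇒ E = (20, -10)
2. N is the midpoint of GW ⇒ N = (2, -1/2)
3. L is the midpoint of HN ⇒ L = (3/2, -1/4)
2·[HLE] = -1/4, 2·[YHE] = -10
[HLE]:[YHE] = -1/4:-10 = 1/40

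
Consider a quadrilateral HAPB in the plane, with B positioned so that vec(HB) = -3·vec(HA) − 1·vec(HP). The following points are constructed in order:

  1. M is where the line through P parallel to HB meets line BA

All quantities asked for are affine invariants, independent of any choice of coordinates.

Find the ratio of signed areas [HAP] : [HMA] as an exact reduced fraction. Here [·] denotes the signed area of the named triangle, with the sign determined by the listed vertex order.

[HAP]:[HMA] = 1/4

Assign H = (0, 0), A = (1, 0), P = (0, 1), B = (-3, -1) — the answer is frame-independent, so this choice is without loss of generality.
1. M is where the line through P parallel to HB meets line BA ⇒ M = (-15, -4)
2·[HAP] = 1, 2·[HMA] = 4
[HAP]:[HMA] = 1:4 = 1/4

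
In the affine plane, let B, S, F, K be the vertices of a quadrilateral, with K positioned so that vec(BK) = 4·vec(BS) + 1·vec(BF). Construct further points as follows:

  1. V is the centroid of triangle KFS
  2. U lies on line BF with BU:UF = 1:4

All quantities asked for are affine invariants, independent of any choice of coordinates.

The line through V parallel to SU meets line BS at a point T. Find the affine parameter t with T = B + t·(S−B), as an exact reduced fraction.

t = 5

Choose coordinates B = (0, 0), S = (1, 0), F = (0, 1), K = (4, 1).
1. V is the centroid of triangle KFS ⇒ V = (5/3, 2/3)
2. U lies on line BF with BU:UF = 1:4 ⇒ U = (0, 1/5)
through V parallel to SU: direction (-1, 1/5); meets BS at T = (5, 0)
T = B + t·(S−B) with t = 5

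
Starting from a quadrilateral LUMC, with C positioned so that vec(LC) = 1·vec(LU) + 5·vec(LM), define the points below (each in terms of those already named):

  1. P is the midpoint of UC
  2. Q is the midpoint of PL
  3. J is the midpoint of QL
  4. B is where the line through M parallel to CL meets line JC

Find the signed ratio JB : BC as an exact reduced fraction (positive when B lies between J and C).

JB:BC = -13/8

Choose coordinates L = (0, 0), U = (1, 0), M = (0, 1), C = (1, 5).
1. P is the midpoint of UC ⇒ P = (1, 5/2)
2. Q is the midpoint of PL ⇒ Q = (1/2, 5/4)
3. J is the midpoint of QL ⇒ J = (1/4, 5/8)
4. B is where the line through M parallel to CL meets line JC ⇒ B = (11/5, 12)
B = J + t·(C−J) with t = 13/5, so JB:BC = t:(1−t) = 13/5:-8/5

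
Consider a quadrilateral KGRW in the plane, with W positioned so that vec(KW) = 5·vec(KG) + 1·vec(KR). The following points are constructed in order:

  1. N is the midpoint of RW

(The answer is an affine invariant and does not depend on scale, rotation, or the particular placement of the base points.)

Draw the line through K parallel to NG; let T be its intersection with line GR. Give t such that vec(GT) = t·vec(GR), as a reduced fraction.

Assign K = (0, 0), G = (1, 0), R = (0, 1), W = (5, 1) — the answer is frame-independent, so this choice is without loss of generality.
1. N is the midpoint of RW ⇒ N = (5/2, 1)
through K parallel to NG: direction (-3/2, -1); meets GR at T = (3/5, 2/5)
T = G + t·(R−G) with t = 2/5

t = 2/5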